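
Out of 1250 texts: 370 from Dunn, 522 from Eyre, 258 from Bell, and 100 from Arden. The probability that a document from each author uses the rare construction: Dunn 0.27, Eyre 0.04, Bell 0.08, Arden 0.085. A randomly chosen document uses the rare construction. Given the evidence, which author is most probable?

By Bayes' rule, posterior ∝ prior × likelihood:
  Dunn: 0.296 × 0.27 = 0.07992
  Eyre: 0.4176 × 0.04 = 0.016704
  Bell: 0.2064 × 0.08 = 0.016512
  Arden: 0.08 × 0.085 = 0.0068
Sum = 0.119936.
Largest term belongs to Dunn, so Dunn is most probable.

Dunn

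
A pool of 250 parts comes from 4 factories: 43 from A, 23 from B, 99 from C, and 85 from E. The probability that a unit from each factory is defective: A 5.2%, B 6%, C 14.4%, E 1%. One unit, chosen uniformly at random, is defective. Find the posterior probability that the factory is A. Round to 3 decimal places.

Unnormalized posteriors (prior × likelihood):
  A: 0.172 × 0.052 = 0.008944
  B: 0.092 × 0.06 = 0.00552
  C: 0.396 × 0.144 = 0.057024
  E: 0.34 × 0.01 = 0.0034
Normalizing constant = 0.074888.
P(A | evidence) = 0.008944 / 0.074888 ≈ 0.119.

0.119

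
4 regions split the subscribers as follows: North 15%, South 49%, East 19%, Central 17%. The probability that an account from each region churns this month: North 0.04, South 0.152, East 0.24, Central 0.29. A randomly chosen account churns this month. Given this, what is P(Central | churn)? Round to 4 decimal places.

0.2811

Compute prior × likelihood for every hypothesis:
  North: 0.15 × 0.04 = 0.006
  South: 0.49 × 0.152 = 0.07448
  East: 0.19 × 0.24 = 0.0456
  Central: 0.17 × 0.29 = 0.0493
Total = 0.17538.
P(Central | evidence) = 0.0493 / 0.17538 ≈ 0.2811.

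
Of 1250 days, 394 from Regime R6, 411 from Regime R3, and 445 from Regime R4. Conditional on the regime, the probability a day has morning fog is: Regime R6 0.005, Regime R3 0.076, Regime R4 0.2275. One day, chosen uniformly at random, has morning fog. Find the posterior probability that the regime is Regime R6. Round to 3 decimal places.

Prior × likelihood for each hypothesis:
  Regime R6: 0.3152 × 0.005 = 0.001576
  Regime R3: 0.3288 × 0.076 = 0.0249888
  Regime R4: 0.356 × 0.2275 = 0.08099
Sum = 0.1075548.
P(Regime R6 | evidence) = 0.001576 / 0.1075548 ≈ 0.015.

0.015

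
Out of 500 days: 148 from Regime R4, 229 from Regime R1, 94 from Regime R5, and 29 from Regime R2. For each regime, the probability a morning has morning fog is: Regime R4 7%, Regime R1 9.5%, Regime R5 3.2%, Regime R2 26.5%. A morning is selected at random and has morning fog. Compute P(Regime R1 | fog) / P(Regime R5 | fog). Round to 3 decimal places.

7.232

Unnormalized posteriors (prior × likelihood):
  Regime R4: 0.296 × 0.07 = 0.02072
  Regime R1: 0.458 × 0.095 = 0.04351
  Regime R5: 0.188 × 0.032 = 0.006016
  Regime R2: 0.058 × 0.265 = 0.01537
Total = 0.085616.
The ratio is 0.04351 / 0.006016 (the normalizer cancels) = 7.232.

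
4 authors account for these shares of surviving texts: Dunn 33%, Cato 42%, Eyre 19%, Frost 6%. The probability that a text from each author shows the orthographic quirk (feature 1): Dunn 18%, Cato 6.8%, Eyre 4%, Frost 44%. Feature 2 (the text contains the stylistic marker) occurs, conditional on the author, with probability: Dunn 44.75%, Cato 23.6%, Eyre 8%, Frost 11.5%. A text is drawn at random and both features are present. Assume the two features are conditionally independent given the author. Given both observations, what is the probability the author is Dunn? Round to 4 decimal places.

Prior × likelihood for each hypothesis:
  Dunn: 0.33 × 0.18 × 0.4475 = 0.0265815
  Cato: 0.42 × 0.068 × 0.236 = 0.00674016
  Eyre: 0.19 × 0.04 × 0.08 = 0.000608
  Frost: 0.06 × 0.44 × 0.115 = 0.003036
Total = 0.03696566.
P(Dunn | evidence) = 0.0265815 / 0.03696566 ≈ 0.7191.

0.7191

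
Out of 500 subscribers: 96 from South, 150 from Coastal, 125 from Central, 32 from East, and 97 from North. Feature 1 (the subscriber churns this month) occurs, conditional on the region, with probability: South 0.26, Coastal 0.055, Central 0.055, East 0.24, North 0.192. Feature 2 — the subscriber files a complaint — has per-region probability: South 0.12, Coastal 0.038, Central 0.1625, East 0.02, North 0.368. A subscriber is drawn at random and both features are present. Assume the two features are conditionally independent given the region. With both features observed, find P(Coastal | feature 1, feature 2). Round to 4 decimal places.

Compute prior × likelihood for every hypothesis:
  South: 0.192 × 0.26 × 0.12 = 0.0059904
  Coastal: 0.3 × 0.055 × 0.038 = 0.000627
  Central: 0.25 × 0.055 × 0.1625 = 0.002234375
  East: 0.064 × 0.24 × 0.02 = 0.0003072
  North: 0.194 × 0.192 × 0.368 = 0.013707264
Total = 0.022866239.
P(Coastal | evidence) = 0.000627 / 0.022866239 ≈ 0.0274.

0.0274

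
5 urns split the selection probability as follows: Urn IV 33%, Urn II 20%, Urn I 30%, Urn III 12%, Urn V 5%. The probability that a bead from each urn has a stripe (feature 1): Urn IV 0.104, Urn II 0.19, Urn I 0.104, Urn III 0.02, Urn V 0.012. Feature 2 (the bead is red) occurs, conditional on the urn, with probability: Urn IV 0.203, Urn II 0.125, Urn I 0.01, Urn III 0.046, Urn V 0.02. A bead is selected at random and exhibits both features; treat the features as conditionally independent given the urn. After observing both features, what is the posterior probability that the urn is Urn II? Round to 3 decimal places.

Unnormalized posteriors (prior × likelihood):
  Urn IV: 0.33 × 0.104 × 0.203 = 0.00696696
  Urn II: 0.2 × 0.19 × 0.125 = 0.00475
  Urn I: 0.3 × 0.104 × 0.01 = 0.000312
  Urn III: 0.12 × 0.02 × 0.046 = 0.0001104
  Urn V: 0.05 × 0.012 × 0.02 = 0.000012
Total = 0.01215136.
P(Urn II | evidence) = 0.00475 / 0.01215136 ≈ 0.391.

0.391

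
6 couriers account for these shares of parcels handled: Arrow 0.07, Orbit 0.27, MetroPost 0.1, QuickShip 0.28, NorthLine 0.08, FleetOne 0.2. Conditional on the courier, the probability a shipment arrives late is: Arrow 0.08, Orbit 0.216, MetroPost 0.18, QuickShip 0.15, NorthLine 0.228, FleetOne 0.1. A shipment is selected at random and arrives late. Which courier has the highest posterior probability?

Orbit

By Bayes' rule, posterior ∝ prior × likelihood:
  Arrow: 0.07 × 0.08 = 0.0056
  Orbit: 0.27 × 0.216 = 0.05832
  MetroPost: 0.1 × 0.18 = 0.018
  QuickShip: 0.28 × 0.15 = 0.042
  NorthLine: 0.08 × 0.228 = 0.01824
  FleetOne: 0.2 × 0.1 = 0.02
Sum = 0.16216.
Largest term belongs to Orbit, so Orbit is most probable.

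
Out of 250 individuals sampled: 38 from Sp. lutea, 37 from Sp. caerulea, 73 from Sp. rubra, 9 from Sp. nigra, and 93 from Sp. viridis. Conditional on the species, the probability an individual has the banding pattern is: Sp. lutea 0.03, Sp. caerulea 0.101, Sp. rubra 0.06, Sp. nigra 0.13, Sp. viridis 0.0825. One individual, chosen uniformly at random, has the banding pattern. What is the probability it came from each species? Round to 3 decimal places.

Unnormalized posteriors (prior × likelihood):
  Sp. lutea: 0.152 × 0.03 = 0.00456
  Sp. caerulea: 0.148 × 0.101 = 0.014948
  Sp. rubra: 0.292 × 0.06 = 0.01752
  Sp. nigra: 0.036 × 0.13 = 0.00468
  Sp. viridis: 0.372 × 0.0825 = 0.03069
Total = 0.072398.
P(Sp. lutea | banded) = 0.00456/0.072398 ≈ 0.063
P(Sp. caerulea | banded) = 0.014948/0.072398 ≈ 0.206
P(Sp. rubra | banded) = 0.01752/0.072398 ≈ 0.242
P(Sp. nigra | banded) = 0.00468/0.072398 ≈ 0.065
P(Sp. viridis | banded) = 0.03069/0.072398 ≈ 0.424

Sp. lutea 0.063, Sp. caerulea 0.206, Sp. rubra 0.242, Sp. nigra 0.065, Sp. viridis 0.424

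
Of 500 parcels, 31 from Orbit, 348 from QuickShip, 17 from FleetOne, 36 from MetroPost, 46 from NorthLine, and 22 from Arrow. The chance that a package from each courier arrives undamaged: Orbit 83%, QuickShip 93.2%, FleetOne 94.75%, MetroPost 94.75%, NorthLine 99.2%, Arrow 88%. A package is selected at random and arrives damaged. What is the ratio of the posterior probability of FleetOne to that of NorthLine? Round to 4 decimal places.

Taking complements, P(damaged | each) = Orbit 0.17, QuickShip 0.068, FleetOne 0.0525, MetroPost 0.0525, NorthLine 0.008, Arrow 0.12.
Compute prior × likelihood for every hypothesis:
  Orbit: 0.062 × 0.17 = 0.01054
  QuickShip: 0.696 × 0.068 = 0.047328
  FleetOne: 0.034 × 0.0525 = 0.001785
  MetroPost: 0.072 × 0.0525 = 0.00378
  NorthLine: 0.092 × 0.008 = 0.000736
  Arrow: 0.044 × 0.12 = 0.00528
Normalizing constant = 0.069449.
The ratio is 0.001785 / 0.000736 (the normalizer cancels) = 2.4253.

2.4253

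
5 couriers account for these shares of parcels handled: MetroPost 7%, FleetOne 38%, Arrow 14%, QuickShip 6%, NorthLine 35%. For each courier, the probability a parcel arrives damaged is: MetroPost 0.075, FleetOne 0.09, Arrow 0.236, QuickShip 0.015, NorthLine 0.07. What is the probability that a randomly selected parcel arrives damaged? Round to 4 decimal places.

Unnormalized posteriors (prior × likelihood):
  MetroPost: 0.07 × 0.075 = 0.00525
  FleetOne: 0.38 × 0.09 = 0.0342
  Arrow: 0.14 × 0.236 = 0.03304
  QuickShip: 0.06 × 0.015 = 0.0009
  NorthLine: 0.35 × 0.07 = 0.0245
P(damaged) = 0.00525 + 0.0342 + 0.03304 + 0.0009 + 0.0245 = 0.09789 → 0.0979.

0.0979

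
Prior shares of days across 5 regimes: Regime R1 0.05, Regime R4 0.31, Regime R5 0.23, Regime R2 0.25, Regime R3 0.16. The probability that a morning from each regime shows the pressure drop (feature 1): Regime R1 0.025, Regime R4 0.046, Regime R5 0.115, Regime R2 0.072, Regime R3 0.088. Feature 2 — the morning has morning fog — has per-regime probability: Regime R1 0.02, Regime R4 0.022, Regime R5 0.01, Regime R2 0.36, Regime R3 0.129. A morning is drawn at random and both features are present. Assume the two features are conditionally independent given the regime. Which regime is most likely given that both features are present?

By Bayes' rule, posterior ∝ prior × likelihood:
  Regime R1: 0.05 × 0.025 × 0.02 = 0.000025
  Regime R4: 0.31 × 0.046 × 0.022 = 0.00031372
  Regime R5: 0.23 × 0.115 × 0.01 = 0.0002645
  Regime R2: 0.25 × 0.072 × 0.36 = 0.00648
  Regime R3: 0.16 × 0.088 × 0.129 = 0.00181632
Sum = 0.00889954.
Largest term belongs to Regime R2, so Regime R2 is most probable.

Regime R2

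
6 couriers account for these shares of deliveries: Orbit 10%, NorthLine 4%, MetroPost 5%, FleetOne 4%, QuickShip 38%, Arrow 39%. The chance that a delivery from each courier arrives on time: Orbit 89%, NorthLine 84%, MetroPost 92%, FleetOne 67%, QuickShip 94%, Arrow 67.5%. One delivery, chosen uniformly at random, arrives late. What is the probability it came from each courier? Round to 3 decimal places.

Orbit 0.060, NorthLine 0.035, MetroPost 0.022, FleetOne 0.072, QuickShip 0.124, Arrow 0.688

Taking complements, P(late | each) = Orbit 0.11, NorthLine 0.16, MetroPost 0.08, FleetOne 0.33, QuickShip 0.06, Arrow 0.325.
Compute prior × likelihood for every hypothesis:
  Orbit: 0.1 × 0.11 = 0.011
  NorthLine: 0.04 × 0.16 = 0.0064
  MetroPost: 0.05 × 0.08 = 0.004
  FleetOne: 0.04 × 0.33 = 0.0132
  QuickShip: 0.38 × 0.06 = 0.0228
  Arrow: 0.39 × 0.325 = 0.12675
Sum = 0.18415.
P(Orbit | late) = 0.011/0.18415 ≈ 0.060
P(NorthLine | late) = 0.0064/0.18415 ≈ 0.035
P(MetroPost | late) = 0.004/0.18415 ≈ 0.022
P(FleetOne | late) = 0.0132/0.18415 ≈ 0.072
P(QuickShip | late) = 0.0228/0.18415 ≈ 0.124
P(Arrow | late) = 0.12675/0.18415 ≈ 0.688
(Check: 0.060+0.035+0.022+0.072+0.124+0.688 = 1.001.)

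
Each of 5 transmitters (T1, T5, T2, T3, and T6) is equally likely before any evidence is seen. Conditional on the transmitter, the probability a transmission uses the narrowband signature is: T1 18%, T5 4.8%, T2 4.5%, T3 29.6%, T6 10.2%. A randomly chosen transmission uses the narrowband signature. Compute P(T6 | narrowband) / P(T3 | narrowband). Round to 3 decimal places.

Since the prior is uniform, the posterior is proportional to the likelihood:
  T1: 0.18
  T5: 0.048
  T2: 0.045
  T3: 0.296
  T6: 0.102
Normalizing constant = 0.671.
The ratio is 0.102 / 0.296 (the normalizer cancels) = 0.345.

0.345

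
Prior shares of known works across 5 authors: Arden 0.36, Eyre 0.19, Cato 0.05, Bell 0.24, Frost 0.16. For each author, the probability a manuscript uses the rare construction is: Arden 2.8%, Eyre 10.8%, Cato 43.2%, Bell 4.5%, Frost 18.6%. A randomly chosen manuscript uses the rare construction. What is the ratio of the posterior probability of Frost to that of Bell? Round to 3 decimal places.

2.756

Unnormalized posteriors (prior × likelihood):
  Arden: 0.36 × 0.028 = 0.01008
  Eyre: 0.19 × 0.108 = 0.02052
  Cato: 0.05 × 0.432 = 0.0216
  Bell: 0.24 × 0.045 = 0.0108
  Frost: 0.16 × 0.186 = 0.02976
Sum = 0.09276.
The ratio is 0.02976 / 0.0108 (the normalizer cancels) = 2.756.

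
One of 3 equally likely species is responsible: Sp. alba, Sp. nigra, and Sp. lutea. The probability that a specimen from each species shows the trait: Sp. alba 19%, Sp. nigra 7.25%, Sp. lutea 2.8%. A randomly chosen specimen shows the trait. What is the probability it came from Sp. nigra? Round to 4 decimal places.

Since the prior is uniform, the posterior is proportional to the likelihood:
  Sp. alba: 0.19
  Sp. nigra: 0.0725
  Sp. lutea: 0.028
Sum = 0.2905.
P(Sp. nigra | evidence) = 0.0725 / 0.2905 ≈ 0.2496.

0.2496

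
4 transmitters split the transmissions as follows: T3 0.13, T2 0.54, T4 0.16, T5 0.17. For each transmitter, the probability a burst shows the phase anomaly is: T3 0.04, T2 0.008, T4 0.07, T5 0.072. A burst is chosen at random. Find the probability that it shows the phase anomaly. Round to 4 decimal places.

0.0330

Prior × likelihood for each hypothesis:
  T3: 0.13 × 0.04 = 0.0052
  T2: 0.54 × 0.008 = 0.00432
  T4: 0.16 × 0.07 = 0.0112
  T5: 0.17 × 0.072 = 0.01224
P(anomaly) = 0.0052 + 0.00432 + 0.0112 + 0.01224 = 0.03296 → 0.0330.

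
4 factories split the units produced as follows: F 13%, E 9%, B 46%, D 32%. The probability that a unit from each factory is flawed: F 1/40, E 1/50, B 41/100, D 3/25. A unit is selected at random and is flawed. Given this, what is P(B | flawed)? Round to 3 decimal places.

Compute prior × likelihood for every hypothesis:
  F: 0.13 × 0.025 = 0.00325
  E: 0.09 × 0.02 = 0.0018
  B: 0.46 × 0.41 = 0.1886
  D: 0.32 × 0.12 = 0.0384
Normalizing constant = 0.23205.
P(B | evidence) = 0.1886 / 0.23205 ≈ 0.813.

0.813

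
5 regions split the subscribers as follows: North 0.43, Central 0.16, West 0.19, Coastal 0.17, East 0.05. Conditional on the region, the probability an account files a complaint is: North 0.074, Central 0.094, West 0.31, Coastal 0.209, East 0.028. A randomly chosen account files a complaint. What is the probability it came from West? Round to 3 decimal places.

0.413

Compute prior × likelihood for every hypothesis:
  North: 0.43 × 0.074 = 0.03182
  Central: 0.16 × 0.094 = 0.01504
  West: 0.19 × 0.31 = 0.0589
  Coastal: 0.17 × 0.209 = 0.03553
  East: 0.05 × 0.028 = 0.0014
Total = 0.14269.
P(West | evidence) = 0.0589 / 0.14269 ≈ 0.413.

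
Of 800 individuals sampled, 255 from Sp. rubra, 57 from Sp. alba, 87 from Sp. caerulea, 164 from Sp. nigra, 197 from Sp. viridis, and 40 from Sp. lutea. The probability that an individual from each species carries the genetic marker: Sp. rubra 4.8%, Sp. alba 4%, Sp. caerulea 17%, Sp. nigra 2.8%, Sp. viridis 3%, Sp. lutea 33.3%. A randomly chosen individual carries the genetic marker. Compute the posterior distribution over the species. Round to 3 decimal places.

Prior × likelihood for each hypothesis:
  Sp. rubra: 0.31875 × 0.048 = 0.0153
  Sp. alba: 0.07125 × 0.04 = 0.00285
  Sp. caerulea: 0.10875 × 0.17 = 0.0184875
  Sp. nigra: 0.205 × 0.028 = 0.00574
  Sp. viridis: 0.24625 × 0.03 = 0.0073875
  Sp. lutea: 0.05 × 0.333 = 0.01665
Sum = 0.066415.
P(Sp. rubra | marker) = 0.0153/0.066415 ≈ 0.230
P(Sp. alba | marker) = 0.00285/0.066415 ≈ 0.043
P(Sp. caerulea | marker) = 0.0184875/0.066415 ≈ 0.278
P(Sp. nigra | marker) = 0.00574/0.066415 ≈ 0.086
P(Sp. viridis | marker) = 0.0073875/0.066415 ≈ 0.111
P(Sp. lutea | marker) = 0.01665/0.066415 ≈ 0.251

Sp. rubra 0.230, Sp. alba 0.043, Sp. caerulea 0.278, Sp. nigra 0.086, Sp. viridis 0.111, Sp. lutea 0.251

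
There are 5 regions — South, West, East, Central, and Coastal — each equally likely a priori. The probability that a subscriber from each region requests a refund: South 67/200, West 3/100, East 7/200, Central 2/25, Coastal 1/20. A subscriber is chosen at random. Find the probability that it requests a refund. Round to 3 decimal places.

Since the prior is uniform, the posterior is proportional to the likelihood:
  South: 0.335
  West: 0.03
  East: 0.035
  Central: 0.08
  Coastal: 0.05
P(refund) = (1/5) × (0.335 + 0.03 + 0.035 + 0.08 + 0.05) = 0.53/5 ≈ 0.106.

0.106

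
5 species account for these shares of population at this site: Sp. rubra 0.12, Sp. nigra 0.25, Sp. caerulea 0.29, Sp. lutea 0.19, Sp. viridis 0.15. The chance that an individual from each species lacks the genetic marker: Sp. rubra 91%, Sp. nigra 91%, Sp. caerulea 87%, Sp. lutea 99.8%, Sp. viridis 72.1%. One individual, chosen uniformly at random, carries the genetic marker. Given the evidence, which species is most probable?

Sp. viridis

Taking complements, P(marker | each) = Sp. rubra 0.09, Sp. nigra 0.09, Sp. caerulea 0.13, Sp. lutea 0.002, Sp. viridis 0.279.
Compute prior × likelihood for every hypothesis:
  Sp. rubra: 0.12 × 0.09 = 0.0108
  Sp. nigra: 0.25 × 0.09 = 0.0225
  Sp. caerulea: 0.29 × 0.13 = 0.0377
  Sp. lutea: 0.19 × 0.002 = 0.00038
  Sp. viridis: 0.15 × 0.279 = 0.04185
Normalizing constant = 0.11323.
Largest term belongs to Sp. viridis, so Sp. viridis is most probable.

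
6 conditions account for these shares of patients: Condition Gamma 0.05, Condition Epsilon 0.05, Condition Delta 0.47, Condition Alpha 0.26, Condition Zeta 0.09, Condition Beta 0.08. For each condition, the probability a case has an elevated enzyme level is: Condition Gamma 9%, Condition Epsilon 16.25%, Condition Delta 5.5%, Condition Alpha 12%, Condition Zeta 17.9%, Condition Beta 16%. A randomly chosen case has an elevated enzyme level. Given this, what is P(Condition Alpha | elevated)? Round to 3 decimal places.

By Bayes' rule, posterior ∝ prior × likelihood:
  Condition Gamma: 0.05 × 0.09 = 0.0045
  Condition Epsilon: 0.05 × 0.1625 = 0.008125
  Condition Delta: 0.47 × 0.055 = 0.02585
  Condition Alpha: 0.26 × 0.12 = 0.0312
  Condition Zeta: 0.09 × 0.179 = 0.01611
  Condition Beta: 0.08 × 0.16 = 0.0128
Total = 0.098585.
P(Condition Alpha | evidence) = 0.0312 / 0.098585 ≈ 0.316.

0.316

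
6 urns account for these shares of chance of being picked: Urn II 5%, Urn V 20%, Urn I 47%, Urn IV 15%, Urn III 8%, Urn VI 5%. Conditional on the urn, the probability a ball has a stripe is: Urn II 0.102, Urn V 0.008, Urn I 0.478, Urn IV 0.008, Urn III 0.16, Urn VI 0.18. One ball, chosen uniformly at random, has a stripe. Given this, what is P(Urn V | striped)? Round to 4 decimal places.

0.0063

Unnormalized posteriors (prior × likelihood):
  Urn II: 0.05 × 0.102 = 0.0051
  Urn V: 0.2 × 0.008 = 0.0016
  Urn I: 0.47 × 0.478 = 0.22466
  Urn IV: 0.15 × 0.008 = 0.0012
  Urn III: 0.08 × 0.16 = 0.0128
  Urn VI: 0.05 × 0.18 = 0.009
Sum = 0.25436.
P(Urn V | evidence) = 0.0016 / 0.25436 ≈ 0.0063.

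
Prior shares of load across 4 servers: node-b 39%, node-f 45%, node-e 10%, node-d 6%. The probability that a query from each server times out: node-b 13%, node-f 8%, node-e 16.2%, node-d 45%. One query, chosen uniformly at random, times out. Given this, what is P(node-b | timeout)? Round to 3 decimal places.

By Bayes' rule, posterior ∝ prior × likelihood:
  node-b: 0.39 × 0.13 = 0.0507
  node-f: 0.45 × 0.08 = 0.036
  node-e: 0.1 × 0.162 = 0.0162
  node-d: 0.06 × 0.45 = 0.027
Sum = 0.1299.
P(node-b | evidence) = 0.0507 / 0.1299 ≈ 0.390.

0.390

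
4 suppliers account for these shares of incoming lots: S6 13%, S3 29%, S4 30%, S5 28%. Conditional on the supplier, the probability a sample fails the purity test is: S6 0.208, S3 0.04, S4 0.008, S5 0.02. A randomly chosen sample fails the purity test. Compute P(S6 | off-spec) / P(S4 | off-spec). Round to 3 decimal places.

By Bayes' rule, posterior ∝ prior × likelihood:
  S6: 0.13 × 0.208 = 0.02704
  S3: 0.29 × 0.04 = 0.0116
  S4: 0.3 × 0.008 = 0.0024
  S5: 0.28 × 0.02 = 0.0056
Total = 0.04664.
The ratio is 0.02704 / 0.0024 (the normalizer cancels) = 11.267.

11.267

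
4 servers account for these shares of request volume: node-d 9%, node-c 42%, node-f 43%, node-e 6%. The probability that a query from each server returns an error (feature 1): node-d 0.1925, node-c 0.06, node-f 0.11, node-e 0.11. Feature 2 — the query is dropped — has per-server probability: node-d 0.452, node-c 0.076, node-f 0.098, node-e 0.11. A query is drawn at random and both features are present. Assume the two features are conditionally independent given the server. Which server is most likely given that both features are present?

By Bayes' rule, posterior ∝ prior × likelihood:
  node-d: 0.09 × 0.1925 × 0.452 = 0.0078309
  node-c: 0.42 × 0.06 × 0.076 = 0.0019152
  node-f: 0.43 × 0.11 × 0.098 = 0.0046354
  node-e: 0.06 × 0.11 × 0.11 = 0.000726
Sum = 0.0151075.
Largest term belongs to node-d, so node-d is most probable.

node-d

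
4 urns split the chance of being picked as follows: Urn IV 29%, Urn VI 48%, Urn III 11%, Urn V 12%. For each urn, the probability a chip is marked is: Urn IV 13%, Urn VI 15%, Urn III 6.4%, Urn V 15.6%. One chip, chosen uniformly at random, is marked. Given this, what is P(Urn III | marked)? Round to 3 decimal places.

0.052

By Bayes' rule, posterior ∝ prior × likelihood:
  Urn IV: 0.29 × 0.13 = 0.0377
  Urn VI: 0.48 × 0.15 = 0.072
  Urn III: 0.11 × 0.064 = 0.00704
  Urn V: 0.12 × 0.156 = 0.01872
Sum = 0.13546.
P(Urn III | evidence) = 0.00704 / 0.13546 ≈ 0.052.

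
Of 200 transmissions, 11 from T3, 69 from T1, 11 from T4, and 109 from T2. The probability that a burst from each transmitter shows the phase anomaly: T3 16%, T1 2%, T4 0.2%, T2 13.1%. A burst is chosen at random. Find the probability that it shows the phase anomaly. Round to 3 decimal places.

Prior × likelihood for each hypothesis:
  T3: 0.055 × 0.16 = 0.0088
  T1: 0.345 × 0.02 = 0.0069
  T4: 0.055 × 0.002 = 0.00011
  T2: 0.545 × 0.131 = 0.071395
P(anomaly) = 0.0088 + 0.0069 + 0.00011 + 0.071395 = 0.087205 → 0.087.

0.087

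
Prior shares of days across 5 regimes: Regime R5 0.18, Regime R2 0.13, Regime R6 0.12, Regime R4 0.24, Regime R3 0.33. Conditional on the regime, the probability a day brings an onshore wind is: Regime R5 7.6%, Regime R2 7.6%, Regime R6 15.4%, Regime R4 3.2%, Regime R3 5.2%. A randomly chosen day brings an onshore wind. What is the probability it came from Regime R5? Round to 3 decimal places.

Unnormalized posteriors (prior × likelihood):
  Regime R5: 0.18 × 0.076 = 0.01368
  Regime R2: 0.13 × 0.076 = 0.00988
  Regime R6: 0.12 × 0.154 = 0.01848
  Regime R4: 0.24 × 0.032 = 0.00768
  Regime R3: 0.33 × 0.052 = 0.01716
Sum = 0.06688.
P(Regime R5 | evidence) = 0.01368 / 0.06688 ≈ 0.205.

0.205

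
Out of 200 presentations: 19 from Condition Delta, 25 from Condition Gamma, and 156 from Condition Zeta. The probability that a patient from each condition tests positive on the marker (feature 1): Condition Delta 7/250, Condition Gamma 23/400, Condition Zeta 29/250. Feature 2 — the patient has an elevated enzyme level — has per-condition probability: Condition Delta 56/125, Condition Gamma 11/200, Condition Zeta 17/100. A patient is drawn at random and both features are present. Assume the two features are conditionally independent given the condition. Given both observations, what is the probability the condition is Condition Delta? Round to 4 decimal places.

0.0702

Unnormalized posteriors (prior × likelihood):
  Condition Delta: 0.095 × 0.028 × 0.448 = 0.00119168
  Condition Gamma: 0.125 × 0.0575 × 0.055 = 0.0003953125
  Condition Zeta: 0.78 × 0.116 × 0.17 = 0.0153816
Total = 0.0169685925.
P(Condition Delta | evidence) = 0.00119168 / 0.0169685925 ≈ 0.0702.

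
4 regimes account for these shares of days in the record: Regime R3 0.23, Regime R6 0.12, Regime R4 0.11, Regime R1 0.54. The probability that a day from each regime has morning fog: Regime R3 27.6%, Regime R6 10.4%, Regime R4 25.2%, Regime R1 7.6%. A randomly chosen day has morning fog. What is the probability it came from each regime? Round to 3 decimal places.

Regime R3 0.439, Regime R6 0.086, Regime R4 0.192, Regime R1 0.284

Prior × likelihood for each hypothesis:
  Regime R3: 0.23 × 0.276 = 0.06348
  Regime R6: 0.12 × 0.104 = 0.01248
  Regime R4: 0.11 × 0.252 = 0.02772
  Regime R1: 0.54 × 0.076 = 0.04104
Sum = 0.14472.
P(Regime R3 | fog) = 0.06348/0.14472 ≈ 0.439
P(Regime R6 | fog) = 0.01248/0.14472 ≈ 0.086
P(Regime R4 | fog) = 0.02772/0.14472 ≈ 0.192
P(Regime R1 | fog) = 0.04104/0.14472 ≈ 0.284
(Check: 0.439+0.086+0.192+0.284 = 1.001.)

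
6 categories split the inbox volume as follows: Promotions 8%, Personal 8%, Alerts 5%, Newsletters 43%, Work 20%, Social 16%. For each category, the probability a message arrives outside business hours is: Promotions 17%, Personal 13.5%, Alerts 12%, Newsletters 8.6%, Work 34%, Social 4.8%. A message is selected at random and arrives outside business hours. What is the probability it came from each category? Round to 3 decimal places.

Promotions 0.095, Personal 0.075, Alerts 0.042, Newsletters 0.258, Work 0.475, Social 0.054

Compute prior × likelihood for every hypothesis:
  Promotions: 0.08 × 0.17 = 0.0136
  Personal: 0.08 × 0.135 = 0.0108
  Alerts: 0.05 × 0.12 = 0.006
  Newsletters: 0.43 × 0.086 = 0.03698
  Work: 0.2 × 0.34 = 0.068
  Social: 0.16 × 0.048 = 0.00768
Normalizing constant = 0.14306.
P(Promotions | off-hours) = 0.0136/0.14306 ≈ 0.095
P(Personal | off-hours) = 0.0108/0.14306 ≈ 0.075
P(Alerts | off-hours) = 0.006/0.14306 ≈ 0.042
P(Newsletters | off-hours) = 0.03698/0.14306 ≈ 0.258
P(Work | off-hours) = 0.068/0.14306 ≈ 0.475
P(Social | off-hours) = 0.00768/0.14306 ≈ 0.054
(Check: 0.095+0.075+0.042+0.258+0.475+0.054 = 0.999.)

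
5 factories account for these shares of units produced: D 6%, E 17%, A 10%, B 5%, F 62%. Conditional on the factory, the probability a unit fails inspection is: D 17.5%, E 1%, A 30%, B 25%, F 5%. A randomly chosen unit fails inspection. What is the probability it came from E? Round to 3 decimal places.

0.020

By Bayes' rule, posterior ∝ prior × likelihood:
  D: 0.06 × 0.175 = 0.0105
  E: 0.17 × 0.01 = 0.0017
  A: 0.1 × 0.3 = 0.03
  B: 0.05 × 0.25 = 0.0125
  F: 0.62 × 0.05 = 0.031
Total = 0.0857.
P(E | evidence) = 0.0017 / 0.0857 ≈ 0.020.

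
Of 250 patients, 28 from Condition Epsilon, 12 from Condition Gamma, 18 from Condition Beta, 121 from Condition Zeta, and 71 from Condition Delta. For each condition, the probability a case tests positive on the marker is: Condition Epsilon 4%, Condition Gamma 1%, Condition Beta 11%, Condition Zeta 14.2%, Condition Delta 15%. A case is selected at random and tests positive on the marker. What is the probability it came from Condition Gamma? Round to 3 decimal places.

0.004

Compute prior × likelihood for every hypothesis:
  Condition Epsilon: 0.112 × 0.04 = 0.00448
  Condition Gamma: 0.048 × 0.01 = 0.00048
  Condition Beta: 0.072 × 0.11 = 0.00792
  Condition Zeta: 0.484 × 0.142 = 0.068728
  Condition Delta: 0.284 × 0.15 = 0.0426
Normalizing constant = 0.124208.
P(Condition Gamma | evidence) = 0.00048 / 0.124208 ≈ 0.004.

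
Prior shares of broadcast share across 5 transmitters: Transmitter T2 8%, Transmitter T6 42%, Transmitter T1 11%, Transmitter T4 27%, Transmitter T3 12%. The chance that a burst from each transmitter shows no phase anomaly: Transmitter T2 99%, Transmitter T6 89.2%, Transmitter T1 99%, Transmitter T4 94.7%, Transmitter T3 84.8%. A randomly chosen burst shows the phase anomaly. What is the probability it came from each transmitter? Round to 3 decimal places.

Taking complements, P(anomaly | each) = Transmitter T2 0.01, Transmitter T6 0.108, Transmitter T1 0.01, Transmitter T4 0.053, Transmitter T3 0.152.
Compute prior × likelihood for every hypothesis:
  Transmitter T2: 0.08 × 0.01 = 0.0008
  Transmitter T6: 0.42 × 0.108 = 0.04536
  Transmitter T1: 0.11 × 0.01 = 0.0011
  Transmitter T4: 0.27 × 0.053 = 0.01431
  Transmitter T3: 0.12 × 0.152 = 0.01824
Total = 0.07981.
P(Transmitter T2 | anomaly) = 0.0008/0.07981 ≈ 0.010
P(Transmitter T6 | anomaly) = 0.04536/0.07981 ≈ 0.568
P(Transmitter T1 | anomaly) = 0.0011/0.07981 ≈ 0.014
P(Transmitter T4 | anomaly) = 0.01431/0.07981 ≈ 0.179
P(Transmitter T3 | anomaly) = 0.01824/0.07981 ≈ 0.229

Transmitter T2 0.010, Transmitter T6 0.568, Transmitter T1 0.014, Transmitter T4 0.179, Transmitter T3 0.229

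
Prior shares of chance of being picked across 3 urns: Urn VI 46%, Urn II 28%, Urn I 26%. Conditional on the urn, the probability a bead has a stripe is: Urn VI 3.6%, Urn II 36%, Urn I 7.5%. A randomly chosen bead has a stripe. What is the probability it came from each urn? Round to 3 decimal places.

Prior × likelihood for each hypothesis:
  Urn VI: 0.46 × 0.036 = 0.01656
  Urn II: 0.28 × 0.36 = 0.1008
  Urn I: 0.26 × 0.075 = 0.0195
Normalizing constant = 0.13686.
P(Urn VI | striped) = 0.01656/0.13686 ≈ 0.121
P(Urn II | striped) = 0.1008/0.13686 ≈ 0.737
P(Urn I | striped) = 0.0195/0.13686 ≈ 0.142

Urn VI 0.121, Urn II 0.737, Urn I 0.142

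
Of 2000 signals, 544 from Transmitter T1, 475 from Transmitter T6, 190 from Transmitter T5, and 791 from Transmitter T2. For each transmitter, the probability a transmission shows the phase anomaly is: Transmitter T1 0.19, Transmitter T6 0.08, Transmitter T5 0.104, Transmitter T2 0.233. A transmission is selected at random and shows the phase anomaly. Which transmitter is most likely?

Unnormalized posteriors (prior × likelihood):
  Transmitter T1: 0.272 × 0.19 = 0.05168
  Transmitter T6: 0.2375 × 0.08 = 0.019
  Transmitter T5: 0.095 × 0.104 = 0.00988
  Transmitter T2: 0.3955 × 0.233 = 0.0921515
Sum = 0.1727115.
Largest term belongs to Transmitter T2, so Transmitter T2 is most probable.

Transmitter T2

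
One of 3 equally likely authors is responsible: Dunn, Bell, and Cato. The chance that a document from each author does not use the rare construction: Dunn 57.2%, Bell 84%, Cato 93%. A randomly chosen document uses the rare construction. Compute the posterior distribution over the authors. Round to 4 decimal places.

Dunn 0.6505, Bell 0.2432, Cato 0.1064

Taking complements, P(rare-form | each) = Dunn 0.428, Bell 0.16, Cato 0.07.
Since the prior is uniform, the posterior is proportional to the likelihood:
  Dunn: 0.428
  Bell: 0.16
  Cato: 0.07
Total = 0.658.
P(Dunn | rare-form) = 0.428/0.658 ≈ 0.6505
P(Bell | rare-form) = 0.16/0.658 ≈ 0.2432
P(Cato | rare-form) = 0.07/0.658 ≈ 0.1064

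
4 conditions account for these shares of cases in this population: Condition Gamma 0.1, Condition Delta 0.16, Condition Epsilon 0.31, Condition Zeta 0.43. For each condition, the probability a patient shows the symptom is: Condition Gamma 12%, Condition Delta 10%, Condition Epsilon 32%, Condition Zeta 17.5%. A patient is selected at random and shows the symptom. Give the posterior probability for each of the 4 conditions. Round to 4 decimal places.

By Bayes' rule, posterior ∝ prior × likelihood:
  Condition Gamma: 0.1 × 0.12 = 0.012
  Condition Delta: 0.16 × 0.1 = 0.016
  Condition Epsilon: 0.31 × 0.32 = 0.0992
  Condition Zeta: 0.43 × 0.175 = 0.07525
Total = 0.20245.
P(Condition Gamma | symptomatic) = 0.012/0.20245 ≈ 0.0593
P(Condition Delta | symptomatic) = 0.016/0.20245 ≈ 0.0790
P(Condition Epsilon | symptomatic) = 0.0992/0.20245 ≈ 0.4900
P(Condition Zeta | symptomatic) = 0.07525/0.20245 ≈ 0.3717
(Check: 0.0593+0.0790+0.4900+0.3717 = 1.0000.)

Condition Gamma 0.0593, Condition Delta 0.0790, Condition Epsilon 0.4900, Condition Zeta 0.3717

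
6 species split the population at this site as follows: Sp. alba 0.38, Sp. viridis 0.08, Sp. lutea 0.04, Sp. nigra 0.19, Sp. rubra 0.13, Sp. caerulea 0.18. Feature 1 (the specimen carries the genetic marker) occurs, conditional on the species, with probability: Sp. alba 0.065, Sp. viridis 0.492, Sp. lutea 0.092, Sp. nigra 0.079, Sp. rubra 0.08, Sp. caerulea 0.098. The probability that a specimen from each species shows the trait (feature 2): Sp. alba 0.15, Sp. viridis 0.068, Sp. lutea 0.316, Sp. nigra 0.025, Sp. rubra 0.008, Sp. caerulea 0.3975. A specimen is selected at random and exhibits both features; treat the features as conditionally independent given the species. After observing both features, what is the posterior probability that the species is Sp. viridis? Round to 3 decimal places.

By Bayes' rule, posterior ∝ prior × likelihood:
  Sp. alba: 0.38 × 0.065 × 0.15 = 0.003705
  Sp. viridis: 0.08 × 0.492 × 0.068 = 0.00267648
  Sp. lutea: 0.04 × 0.092 × 0.316 = 0.00116288
  Sp. nigra: 0.19 × 0.079 × 0.025 = 0.00037525
  Sp. rubra: 0.13 × 0.08 × 0.008 = 0.0000832
  Sp. caerulea: 0.18 × 0.098 × 0.3975 = 0.0070119
Sum = 0.01501471.
P(Sp. viridis | evidence) = 0.00267648 / 0.01501471 ≈ 0.178.

0.178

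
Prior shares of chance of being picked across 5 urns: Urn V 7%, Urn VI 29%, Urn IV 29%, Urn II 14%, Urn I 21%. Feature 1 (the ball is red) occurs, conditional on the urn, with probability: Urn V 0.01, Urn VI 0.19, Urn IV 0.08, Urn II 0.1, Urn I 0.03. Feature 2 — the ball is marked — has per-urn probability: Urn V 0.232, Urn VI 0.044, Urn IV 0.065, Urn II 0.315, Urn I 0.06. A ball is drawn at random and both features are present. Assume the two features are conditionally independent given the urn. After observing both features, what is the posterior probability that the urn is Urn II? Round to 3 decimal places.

Compute prior × likelihood for every hypothesis:
  Urn V: 0.07 × 0.01 × 0.232 = 0.0001624
  Urn VI: 0.29 × 0.19 × 0.044 = 0.0024244
  Urn IV: 0.29 × 0.08 × 0.065 = 0.001508
  Urn II: 0.14 × 0.1 × 0.315 = 0.00441
  Urn I: 0.21 × 0.03 × 0.06 = 0.000378
Total = 0.0088828.
P(Urn II | evidence) = 0.00441 / 0.0088828 ≈ 0.496.

0.496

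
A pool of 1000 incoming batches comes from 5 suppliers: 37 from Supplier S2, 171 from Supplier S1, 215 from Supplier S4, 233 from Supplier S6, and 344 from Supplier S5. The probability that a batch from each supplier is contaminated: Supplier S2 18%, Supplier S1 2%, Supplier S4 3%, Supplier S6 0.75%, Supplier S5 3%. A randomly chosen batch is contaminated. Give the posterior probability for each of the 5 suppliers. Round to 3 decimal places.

Unnormalized posteriors (prior × likelihood):
  Supplier S2: 0.037 × 0.18 = 0.00666
  Supplier S1: 0.171 × 0.02 = 0.00342
  Supplier S4: 0.215 × 0.03 = 0.00645
  Supplier S6: 0.233 × 0.0075 = 0.0017475
  Supplier S5: 0.344 × 0.03 = 0.01032
Total = 0.0285975.
P(Supplier S2 | contaminated) = 0.00666/0.0285975 ≈ 0.233
P(Supplier S1 | contaminated) = 0.00342/0.0285975 ≈ 0.120
P(Supplier S4 | contaminated) = 0.00645/0.0285975 ≈ 0.226
P(Supplier S6 | contaminated) = 0.0017475/0.0285975 ≈ 0.061
P(Supplier S5 | contaminated) = 0.01032/0.0285975 ≈ 0.361
(Check: 0.233+0.120+0.226+0.061+0.361 = 1.001.)

Supplier S2 0.233, Supplier S1 0.120, Supplier S4 0.226, Supplier S6 0.061, Supplier S5 0.361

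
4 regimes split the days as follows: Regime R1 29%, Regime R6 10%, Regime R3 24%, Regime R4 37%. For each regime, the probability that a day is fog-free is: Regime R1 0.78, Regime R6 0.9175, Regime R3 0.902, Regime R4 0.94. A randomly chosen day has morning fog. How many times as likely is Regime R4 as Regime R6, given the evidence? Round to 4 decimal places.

Taking complements, P(fog | each) = Regime R1 0.22, Regime R6 0.0825, Regime R3 0.098, Regime R4 0.06.
Prior × likelihood for each hypothesis:
  Regime R1: 0.29 × 0.22 = 0.0638
  Regime R6: 0.1 × 0.0825 = 0.00825
  Regime R3: 0.24 × 0.098 = 0.02352
  Regime R4: 0.37 × 0.06 = 0.0222
Total = 0.11777.
The ratio is 0.0222 / 0.00825 (the normalizer cancels) = 2.6909.

2.6909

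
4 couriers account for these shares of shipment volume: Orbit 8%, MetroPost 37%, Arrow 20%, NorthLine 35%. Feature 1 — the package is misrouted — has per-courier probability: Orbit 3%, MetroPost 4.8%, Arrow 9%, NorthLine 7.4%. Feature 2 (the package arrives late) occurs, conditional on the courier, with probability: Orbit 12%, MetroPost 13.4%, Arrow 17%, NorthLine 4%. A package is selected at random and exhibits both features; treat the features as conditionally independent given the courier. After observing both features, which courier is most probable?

Unnormalized posteriors (prior × likelihood):
  Orbit: 0.08 × 0.03 × 0.12 = 0.000288
  MetroPost: 0.37 × 0.048 × 0.134 = 0.00237984
  Arrow: 0.2 × 0.09 × 0.17 = 0.00306
  NorthLine: 0.35 × 0.074 × 0.04 = 0.001036
Sum = 0.00676384.
Largest term belongs to Arrow, so Arrow is most probable.

Arrow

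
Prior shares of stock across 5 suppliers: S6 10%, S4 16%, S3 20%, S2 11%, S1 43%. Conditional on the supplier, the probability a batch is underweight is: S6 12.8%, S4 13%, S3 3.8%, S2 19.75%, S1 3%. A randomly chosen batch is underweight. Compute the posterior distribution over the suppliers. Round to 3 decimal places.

Compute prior × likelihood for every hypothesis:
  S6: 0.1 × 0.128 = 0.0128
  S4: 0.16 × 0.13 = 0.0208
  S3: 0.2 × 0.038 = 0.0076
  S2: 0.11 × 0.1975 = 0.021725
  S1: 0.43 × 0.03 = 0.0129
Normalizing constant = 0.075825.
P(S6 | underweight) = 0.0128/0.075825 ≈ 0.169
P(S4 | underweight) = 0.0208/0.075825 ≈ 0.274
P(S3 | underweight) = 0.0076/0.075825 ≈ 0.100
P(S2 | underweight) = 0.021725/0.075825 ≈ 0.287
P(S1 | underweight) = 0.0129/0.075825 ≈ 0.170

S6 0.169, S4 0.274, S3 0.100, S2 0.287, S1 0.170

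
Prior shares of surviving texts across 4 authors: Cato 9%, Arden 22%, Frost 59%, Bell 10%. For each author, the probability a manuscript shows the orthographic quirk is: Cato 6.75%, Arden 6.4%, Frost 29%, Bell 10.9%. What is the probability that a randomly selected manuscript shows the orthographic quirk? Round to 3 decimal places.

0.202

Prior × likelihood for each hypothesis:
  Cato: 0.09 × 0.0675 = 0.006075
  Arden: 0.22 × 0.064 = 0.01408
  Frost: 0.59 × 0.29 = 0.1711
  Bell: 0.1 × 0.109 = 0.0109
P(quirk) = 0.006075 + 0.01408 + 0.1711 + 0.0109 = 0.202155 → 0.202.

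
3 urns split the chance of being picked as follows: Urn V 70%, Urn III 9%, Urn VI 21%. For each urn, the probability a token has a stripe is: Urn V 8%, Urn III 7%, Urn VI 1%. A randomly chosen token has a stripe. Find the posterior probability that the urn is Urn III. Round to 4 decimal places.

0.0978

By Bayes' rule, posterior ∝ prior × likelihood:
  Urn V: 0.7 × 0.08 = 0.056
  Urn III: 0.09 × 0.07 = 0.0063
  Urn VI: 0.21 × 0.01 = 0.0021
Sum = 0.0644.
P(Urn III | evidence) = 0.0063 / 0.0644 ≈ 0.0978.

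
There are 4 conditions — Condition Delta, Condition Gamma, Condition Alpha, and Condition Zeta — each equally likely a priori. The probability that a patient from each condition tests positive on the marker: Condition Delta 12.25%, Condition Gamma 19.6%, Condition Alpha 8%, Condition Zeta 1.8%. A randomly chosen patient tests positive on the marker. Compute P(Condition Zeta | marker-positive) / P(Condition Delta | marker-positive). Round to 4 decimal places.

Since the prior is uniform, the posterior is proportional to the likelihood:
  Condition Delta: 0.1225
  Condition Gamma: 0.196
  Condition Alpha: 0.08
  Condition Zeta: 0.018
Total = 0.4165.
The ratio is 0.018 / 0.1225 (the normalizer cancels) = 0.1469.

0.1469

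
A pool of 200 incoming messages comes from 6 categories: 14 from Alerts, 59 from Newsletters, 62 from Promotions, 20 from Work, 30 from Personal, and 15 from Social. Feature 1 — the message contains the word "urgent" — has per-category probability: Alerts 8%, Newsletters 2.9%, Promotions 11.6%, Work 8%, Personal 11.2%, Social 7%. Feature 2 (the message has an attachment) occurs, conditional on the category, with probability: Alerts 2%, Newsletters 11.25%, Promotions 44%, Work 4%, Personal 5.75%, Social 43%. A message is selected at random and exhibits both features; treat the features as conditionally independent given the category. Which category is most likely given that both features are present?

Promotions

Compute prior × likelihood for every hypothesis:
  Alerts: 0.07 × 0.08 × 0.02 = 0.000112
  Newsletters: 0.295 × 0.029 × 0.1125 = 0.0009624375
  Promotions: 0.31 × 0.116 × 0.44 = 0.0158224
  Work: 0.1 × 0.08 × 0.04 = 0.00032
  Personal: 0.15 × 0.112 × 0.0575 = 0.000966
  Social: 0.075 × 0.07 × 0.43 = 0.0022575
Total = 0.0204403375.
Largest term belongs to Promotions, so Promotions is most probable.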